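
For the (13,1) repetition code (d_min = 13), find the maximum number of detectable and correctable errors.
Detection only: up to d_min − 1 = 12 errors.
Correction: up to ⌊(d_min − 1)/2⌋ = ⌊12/2⌋ = 6 errors.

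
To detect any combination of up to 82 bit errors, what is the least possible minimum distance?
Detecting e errors requires d_min ≥ e + 1 = 82 + 1 = 83.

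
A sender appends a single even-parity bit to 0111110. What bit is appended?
Sum of data bits: 0+1+1+1+1+1+0 = 5.
5 mod 2 = 1, so parity bit = 1.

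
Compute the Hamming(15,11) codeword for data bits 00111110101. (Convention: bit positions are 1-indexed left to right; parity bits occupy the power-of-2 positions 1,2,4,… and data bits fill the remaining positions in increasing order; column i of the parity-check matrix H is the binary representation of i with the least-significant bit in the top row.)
Codeword c = d · G (mod 2), d = 00111110101:
  c[0] = d·G[:,0] = (00111110101)·(11011010101) mod 2 = 0+0+0+1+1+0+1+0+1+0+1 mod 2 = 1
  c[1] = d·G[:,1] = (00111110101)·(10110110011) mod 2 = 0+0+1+1+0+1+1+0+0+0+1 mod 2 = 1
  c[2] = d·G[:,2] = (00111110101)·(10000000000) mod 2 = 0+0+0+0+0+0+0+0+0+0+0 mod 2 = 0
  c[3] = d·G[:,3] = (00111110101)·(01110001111) mod 2 = 0+0+1+1+0+0+0+0+1+0+1 mod 2 = 0
  c[4] = d·G[:,4] = (00111110101)·(01000000000) mod 2 = 0+0+0+0+0+0+0+0+0+0+0 mod 2 = 0
  c[5] = d·G[:,5] = (00111110101)·(00100000000) mod 2 = 0+0+1+0+0+0+0+0+0+0+0 mod 2 = 1
  c[6] = d·G[:,6] = (00111110101)·(00010000000) mod 2 = 0+0+0+1+0+0+0+0+0+0+0 mod 2 = 1
  c[7] = d·G[:,7] = (00111110101)·(00001111111) mod 2 = 0+0+0+0+1+1+1+0+1+0+1 mod 2 = 1
  c[8] = d·G[:,8] = (00111110101)·(00001000000) mod 2 = 0+0+0+0+1+0+0+0+0+0+0 mod 2 = 1
  c[9] = d·G[:,9] = (00111110101)·(00000100000) mod 2 = 0+0+0+0+0+1+0+0+0+0+0 mod 2 = 1
  c[10] = d·G[:,10] = (00111110101)·(00000010000) mod 2 = 0+0+0+0+0+0+1+0+0+0+0 mod 2 = 1
  c[11] = d·G[:,11] = (00111110101)·(00000001000) mod 2 = 0+0+0+0+0+0+0+0+0+0+0 mod 2 = 0
  c[12] = d·G[:,12] = (00111110101)·(00000000100) mod 2 = 0+0+0+0+0+0+0+0+1+0+0 mod 2 = 1
  c[13] = d·G[:,13] = (00111110101)·(00000000010) mod 2 = 0+0+0+0+0+0+0+0+0+0+0 mod 2 = 0
  c[14] = d·G[:,14] = (00111110101)·(00000000001) mod 2 = 0+0+0+0+0+0+0+0+0+0+1 mod 2 = 1
Codeword = 110001111110101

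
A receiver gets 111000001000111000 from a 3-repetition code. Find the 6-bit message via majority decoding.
Split into 3-bit blocks and majority-vote each:
  block 1 = 111: 3 ones, 0 zeros → 1
  block 2 = 000: 0 ones, 3 zeros → 0
  block 3 = 001: 1 ones, 2 zeros → 0
  block 4 = 000: 0 ones, 3 zeros → 0
  block 5 = 111: 3 ones, 0 zeros → 1
  block 6 = 000: 0 ones, 3 zeros → 0
Decoded = 100010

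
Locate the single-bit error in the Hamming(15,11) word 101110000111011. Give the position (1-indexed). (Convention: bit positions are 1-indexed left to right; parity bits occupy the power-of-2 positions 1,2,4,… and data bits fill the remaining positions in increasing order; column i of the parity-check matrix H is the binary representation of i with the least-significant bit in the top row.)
Syndrome s = H · r^T (mod 2), r = 101110000111011:
  s[0] = (101010101010101)·(101110000111011) mod 2 = 1+0+1+0+1+0+0+0+0+0+1+0+0+0+1 mod 2 = 1
  s[1] = (011001100110011)·(101110000111011) mod 2 = 0+0+1+0+0+0+0+0+0+1+1+0+0+1+1 mod 2 = 1
  s[2] = (000111100001111)·(101110000111011) mod 2 = 0+0+0+1+1+0+0+0+0+0+0+1+0+1+1 mod 2 = 1
  s[3] = (000000011111111)·(101110000111011) mod 2 = 0+0+0+0+0+0+0+0+0+1+1+1+0+1+1 mod 2 = 1
Syndrome = 1111
Column i of H is the binary representation of i, so the syndrome is the binary index of the flipped bit.
Read s = 1111 with s[0] as LSB: 1·2^0 + 1·2^1 + 1·2^2 + 1·2^3 = 15.
Error is at bit position 15.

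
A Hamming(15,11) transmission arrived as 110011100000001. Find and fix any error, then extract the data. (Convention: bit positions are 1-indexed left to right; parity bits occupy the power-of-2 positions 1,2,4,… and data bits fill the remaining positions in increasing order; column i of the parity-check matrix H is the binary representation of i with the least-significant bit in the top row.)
Syndrome s = H · r^T (mod 2), r = 110011100000001:
  s[0] = (101010101010101)·(110011100000001) mod 2 = 1+0+0+0+1+0+1+0+0+0+0+0+0+0+1 mod 2 = 0
  s[1] = (011001100110011)·(110011100000001) mod 2 = 0+1+0+0+0+1+1+0+0+0+0+0+0+0+1 mod 2 = 0
  s[2] = (000111100001111)·(110011100000001) mod 2 = 0+0+0+0+1+1+1+0+0+0+0+0+0+0+1 mod 2 = 0
  s[3] = (000000011111111)·(110011100000001) mod 2 = 0+0+0+0+0+0+0+0+0+0+0+0+0+0+1 mod 2 = 1
Syndrome = 0001
Column 8 of H equals this syndrome → error at bit 8 (1-indexed).
Flip bit 8: 110011100000001 → 110011110000001
Extract data bits at positions {3,5,6,7,9,10,11,12,13,14,15}: 01110000001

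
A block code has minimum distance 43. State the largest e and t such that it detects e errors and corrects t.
(a) Detection requires d_min ≥ e+1, so e ≤ d_min − 1 = 42.
(b) Correction requires d_min ≥ 2t+1, so t ≤ ⌊(d_min − 1)/2⌋ = ⌊42/2⌋ = 21.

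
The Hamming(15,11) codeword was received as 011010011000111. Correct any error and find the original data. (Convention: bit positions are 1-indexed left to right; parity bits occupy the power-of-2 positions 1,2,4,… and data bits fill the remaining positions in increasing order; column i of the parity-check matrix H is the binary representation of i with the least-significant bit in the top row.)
Syndrome s = H · r^T (mod 2), r = 011010011000111:
  s[0] = (101010101010101)·(011010011000111) mod 2 = 0+0+1+0+1+0+0+0+1+0+0+0+1+0+1 mod 2 = 1
  s[1] = (011001100110011)·(011010011000111) mod 2 = 0+1+1+0+0+0+0+0+0+0+0+0+0+1+1 mod 2 = 0
  s[2] = (000111100001111)·(011010011000111) mod 2 = 0+0+0+0+1+0+0+0+0+0+0+0+1+1+1 mod 2 = 0
  s[3] = (000000011111111)·(011010011000111) mod 2 = 0+0+0+0+0+0+0+1+1+0+0+0+1+1+1 mod 2 = 1
Syndrome = 1001
Column 9 of H equals this syndrome → error at bit 9 (1-indexed).
Flip bit 9: 011010011000111 → 011010010000111
Extract data bits at positions {3,5,6,7,9,10,11,12,13,14,15}: 11000000111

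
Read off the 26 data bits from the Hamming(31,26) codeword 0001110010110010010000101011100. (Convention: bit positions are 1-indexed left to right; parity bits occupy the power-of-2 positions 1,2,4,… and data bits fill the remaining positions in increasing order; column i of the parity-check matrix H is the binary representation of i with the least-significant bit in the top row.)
Parity bits occupy power-of-2 positions; data bits are at positions {3,5,6,7,9,10,11,12,13,14,15,17,18,19,20,21,22,23,24,25,26,27,28,29,30,31} (1-indexed).
Extract: c[3]=0 c[5]=1 c[6]=1 c[7]=0 c[9]=1 c[10]=0 c[11]=1 c[12]=1 c[13]=0 c[14]=0 c[15]=1 c[17]=0 c[18]=1 c[19]=0 c[20]=0 c[21]=0 c[22]=0 c[23]=1 c[24]=0 c[25]=1 c[26]=0 c[27]=1 c[28]=1 c[29]=1 c[30]=0 c[31]=0
Data = 01101011001010000101011100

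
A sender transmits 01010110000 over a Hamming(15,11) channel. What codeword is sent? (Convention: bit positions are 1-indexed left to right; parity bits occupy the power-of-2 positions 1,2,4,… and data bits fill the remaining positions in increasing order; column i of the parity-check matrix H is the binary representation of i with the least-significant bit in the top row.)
Codeword c = d · G (mod 2), d = 01010110000:
  c[0] = d·G[:,0] = (01010110000)·(11011010101) mod 2 = 0+1+0+1+0+0+1+0+0+0+0 mod 2 = 1
  c[1] = d·G[:,1] = (01010110000)·(10110110011) mod 2 = 0+0+0+1+0+1+1+0+0+0+0 mod 2 = 1
  c[2] = d·G[:,2] = (01010110000)·(10000000000) mod 2 = 0+0+0+0+0+0+0+0+0+0+0 mod 2 = 0
  c[3] = d·G[:,3] = (01010110000)·(01110001111) mod 2 = 0+1+0+1+0+0+0+0+0+0+0 mod 2 = 0
  c[4] = d·G[:,4] = (01010110000)·(01000000000) mod 2 = 0+1+0+0+0+0+0+0+0+0+0 mod 2 = 1
  c[5] = d·G[:,5] = (01010110000)·(00100000000) mod 2 = 0+0+0+0+0+0+0+0+0+0+0 mod 2 = 0
  c[6] = d·G[:,6] = (01010110000)·(00010000000) mod 2 = 0+0+0+1+0+0+0+0+0+0+0 mod 2 = 1
  c[7] = d·G[:,7] = (01010110000)·(00001111111) mod 2 = 0+0+0+0+0+1+1+0+0+0+0 mod 2 = 0
  c[8] = d·G[:,8] = (01010110000)·(00001000000) mod 2 = 0+0+0+0+0+0+0+0+0+0+0 mod 2 = 0
  c[9] = d·G[:,9] = (01010110000)·(00000100000) mod 2 = 0+0+0+0+0+1+0+0+0+0+0 mod 2 = 1
  c[10] = d·G[:,10] = (01010110000)·(00000010000) mod 2 = 0+0+0+0+0+0+1+0+0+0+0 mod 2 = 1
  c[11] = d·G[:,11] = (01010110000)·(00000001000) mod 2 = 0+0+0+0+0+0+0+0+0+0+0 mod 2 = 0
  c[12] = d·G[:,12] = (01010110000)·(00000000100) mod 2 = 0+0+0+0+0+0+0+0+0+0+0 mod 2 = 0
  c[13] = d·G[:,13] = (01010110000)·(00000000010) mod 2 = 0+0+0+0+0+0+0+0+0+0+0 mod 2 = 0
  c[14] = d·G[:,14] = (01010110000)·(00000000001) mod 2 = 0+0+0+0+0+0+0+0+0+0+0 mod 2 = 0
Codeword = 110010100110000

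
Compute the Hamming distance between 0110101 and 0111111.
XOR = 0001010, count of 1s = 2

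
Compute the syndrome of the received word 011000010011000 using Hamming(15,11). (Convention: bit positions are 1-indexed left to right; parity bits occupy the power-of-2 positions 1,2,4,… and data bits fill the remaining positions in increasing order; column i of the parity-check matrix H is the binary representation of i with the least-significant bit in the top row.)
Syndrome s = H · r^T (mod 2), r = 011000010011000:
  s[0] = (101010101010101)·(011000010011000) mod 2 = 0+0+1+0+0+0+0+0+0+0+1+0+0+0+0 mod 2 = 0
  s[1] = (011001100110011)·(011000010011000) mod 2 = 0+1+1+0+0+0+0+0+0+0+1+0+0+0+0 mod 2 = 1
  s[2] = (000111100001111)·(011000010011000) mod 2 = 0+0+0+0+0+0+0+0+0+0+0+1+0+0+0 mod 2 = 1
  s[3] = (000000011111111)·(011000010011000) mod 2 = 0+0+0+0+0+0+0+1+0+0+1+1+0+0+0 mod 2 = 1
Syndrome = 0111
Non-zero syndrome: error at position 14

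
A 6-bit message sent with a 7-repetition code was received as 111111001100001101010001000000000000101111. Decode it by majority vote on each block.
Split into 7-bit blocks and majority-vote each:
  block 1 = 1111110: 6 ones, 1 zeros → 1
  block 2 = 0110000: 2 ones, 5 zeros → 0
  block 3 = 1101010: 4 ones, 3 zeros → 1
  block 4 = 0010000: 1 ones, 6 zeros → 0
  block 5 = 0000000: 0 ones, 7 zeros → 0
  block 6 = 0101111: 5 ones, 2 zeros → 1
Decoded = 101001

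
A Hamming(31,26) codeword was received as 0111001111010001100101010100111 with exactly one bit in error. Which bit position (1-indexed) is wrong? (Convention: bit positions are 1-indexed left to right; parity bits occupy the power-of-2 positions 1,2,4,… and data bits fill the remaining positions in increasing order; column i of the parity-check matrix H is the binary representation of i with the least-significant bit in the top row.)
Syndrome s = H · r^T (mod 2), r = 0111001111010001100101010100111:
  s[0] = (1010101010101010101010101010101)·(0111001111010001100101010100111) mod 2 = 0+0+1+0+0+0+1+0+1+0+0+0+0+0+0+0+1+0+0+0+0+0+0+0+0+0+0+0+1+0+1 mod 2 = 0
  s[1] = (0110011001100110011001100110011)·(0111001111010001100101010100111) mod 2 = 0+1+1+0+0+0+1+0+0+1+0+0+0+0+0+0+0+0+0+0+0+1+0+0+0+1+0+0+0+1+1 mod 2 = 0
  s[2] = (0001111000011110000111100001111)·(0111001111010001100101010100111) mod 2 = 0+0+0+1+0+0+1+0+0+0+0+1+0+0+0+0+0+0+0+1+0+1+0+0+0+0+0+0+1+1+1 mod 2 = 0
  s[3] = (0000000111111110000000011111111)·(0111001111010001100101010100111) mod 2 = 0+0+0+0+0+0+0+1+1+1+0+1+0+0+0+0+0+0+0+0+0+0+0+1+0+1+0+0+1+1+1 mod 2 = 1
  s[4] = (0000000000000001111111111111111)·(0111001111010001100101010100111) mod 2 = 0+0+0+0+0+0+0+0+0+0+0+0+0+0+0+1+1+0+0+1+0+1+0+1+0+1+0+0+1+1+1 mod 2 = 1
Syndrome = 00011
Column i of H is the binary representation of i, so the syndrome is the binary index of the flipped bit.
Read s = 00011 with s[0] as LSB: 0·2^0 + 0·2^1 + 0·2^2 + 1·2^3 + 1·2^4 = 24.
Error is at bit position 24.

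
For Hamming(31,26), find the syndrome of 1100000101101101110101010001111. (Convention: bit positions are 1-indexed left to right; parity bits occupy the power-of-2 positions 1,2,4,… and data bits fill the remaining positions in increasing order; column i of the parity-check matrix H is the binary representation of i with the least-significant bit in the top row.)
Syndrome s = H · r^T (mod 2), r = 1100000101101101110101010001111:
  s[0] = (1010101010101010101010101010101)·(1100000101101101110101010001111) mod 2 = 1+0+0+0+0+0+0+0+0+0+1+0+1+0+0+0+1+0+0+0+0+0+0+0+0+0+0+0+1+0+1 mod 2 = 0
  s[1] = (0110011001100110011001100110011)·(1100000101101101110101010001111) mod 2 = 0+1+0+0+0+0+0+0+0+1+1+0+0+1+0+0+0+1+0+0+0+1+0+0+0+0+0+0+0+1+1 mod 2 = 0
  s[2] = (0001111000011110000111100001111)·(1100000101101101110101010001111) mod 2 = 0+0+0+0+0+0+0+0+0+0+0+0+1+1+0+0+0+0+0+1+0+1+0+0+0+0+0+1+1+1+1 mod 2 = 0
  s[3] = (0000000111111110000000011111111)·(1100000101101101110101010001111) mod 2 = 0+0+0+0+0+0+0+1+0+1+1+0+1+1+0+0+0+0+0+0+0+0+0+1+0+0+0+1+1+1+1 mod 2 = 0
  s[4] = (0000000000000001111111111111111)·(1100000101101101110101010001111) mod 2 = 0+0+0+0+0+0+0+0+0+0+0+0+0+0+0+1+1+1+0+1+0+1+0+1+0+0+0+1+1+1+1 mod 2 = 0
Syndrome = 00000
s = 0: no error detected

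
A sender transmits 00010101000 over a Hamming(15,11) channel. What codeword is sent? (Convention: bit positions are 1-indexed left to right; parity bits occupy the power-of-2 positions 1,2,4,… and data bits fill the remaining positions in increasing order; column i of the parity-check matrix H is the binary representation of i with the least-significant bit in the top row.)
Codeword c = d · G (mod 2), d = 00010101000:
  c[0] = d·G[:,0] = (00010101000)·(11011010101) mod 2 = 0+0+0+1+0+0+0+0+0+0+0 mod 2 = 1
  c[1] = d·G[:,1] = (00010101000)·(10110110011) mod 2 = 0+0+0+1+0+1+0+0+0+0+0 mod 2 = 0
  c[2] = d·G[:,2] = (00010101000)·(10000000000) mod 2 = 0+0+0+0+0+0+0+0+0+0+0 mod 2 = 0
  c[3] = d·G[:,3] = (00010101000)·(01110001111) mod 2 = 0+0+0+1+0+0+0+1+0+0+0 mod 2 = 0
  c[4] = d·G[:,4] = (00010101000)·(01000000000) mod 2 = 0+0+0+0+0+0+0+0+0+0+0 mod 2 = 0
  c[5] = d·G[:,5] = (00010101000)·(00100000000) mod 2 = 0+0+0+0+0+0+0+0+0+0+0 mod 2 = 0
  c[6] = d·G[:,6] = (00010101000)·(00010000000) mod 2 = 0+0+0+1+0+0+0+0+0+0+0 mod 2 = 1
  c[7] = d·G[:,7] = (00010101000)·(00001111111) mod 2 = 0+0+0+0+0+1+0+1+0+0+0 mod 2 = 0
  c[8] = d·G[:,8] = (00010101000)·(00001000000) mod 2 = 0+0+0+0+0+0+0+0+0+0+0 mod 2 = 0
  c[9] = d·G[:,9] = (00010101000)·(00000100000) mod 2 = 0+0+0+0+0+1+0+0+0+0+0 mod 2 = 1
  c[10] = d·G[:,10] = (00010101000)·(00000010000) mod 2 = 0+0+0+0+0+0+0+0+0+0+0 mod 2 = 0
  c[11] = d·G[:,11] = (00010101000)·(00000001000) mod 2 = 0+0+0+0+0+0+0+1+0+0+0 mod 2 = 1
  c[12] = d·G[:,12] = (00010101000)·(00000000100) mod 2 = 0+0+0+0+0+0+0+0+0+0+0 mod 2 = 0
  c[13] = d·G[:,13] = (00010101000)·(00000000010) mod 2 = 0+0+0+0+0+0+0+0+0+0+0 mod 2 = 0
  c[14] = d·G[:,14] = (00010101000)·(00000000001) mod 2 = 0+0+0+0+0+0+0+0+0+0+0 mod 2 = 0
Codeword = 100000100101000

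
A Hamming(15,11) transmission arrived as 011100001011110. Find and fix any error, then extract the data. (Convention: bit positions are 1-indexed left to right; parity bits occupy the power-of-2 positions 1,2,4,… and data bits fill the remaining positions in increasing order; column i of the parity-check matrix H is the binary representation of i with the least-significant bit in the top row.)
Syndrome s = H · r^T (mod 2), r = 011100001011110:
  s[0] = (101010101010101)·(011100001011110) mod 2 = 0+0+1+0+0+0+0+0+1+0+1+0+1+0+0 mod 2 = 0
  s[1] = (011001100110011)·(011100001011110) mod 2 = 0+1+1+0+0+0+0+0+0+0+1+0+0+1+0 mod 2 = 0
  s[2] = (000111100001111)·(011100001011110) mod 2 = 0+0+0+1+0+0+0+0+0+0+0+1+1+1+0 mod 2 = 0
  s[3] = (000000011111111)·(011100001011110) mod 2 = 0+0+0+0+0+0+0+0+1+0+1+1+1+1+0 mod 2 = 1
Syndrome = 0001
Column 8 of H equals this syndrome → error at bit 8 (1-indexed).
Flip bit 8: 011100001011110 → 011100011011110
Extract data bits at positions {3,5,6,7,9,10,11,12,13,14,15}: 10001011110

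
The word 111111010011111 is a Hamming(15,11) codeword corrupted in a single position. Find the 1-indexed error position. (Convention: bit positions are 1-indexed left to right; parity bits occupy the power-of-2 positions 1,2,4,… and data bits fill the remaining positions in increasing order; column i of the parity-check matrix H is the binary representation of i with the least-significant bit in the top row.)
Syndrome s = H · r^T (mod 2), r = 111111010011111:
  s[0] = (101010101010101)·(111111010011111) mod 2 = 1+0+1+0+1+0+0+0+0+0+1+0+1+0+1 mod 2 = 0
  s[1] = (011001100110011)·(111111010011111) mod 2 = 0+1+1+0+0+1+0+0+0+0+1+0+0+1+1 mod 2 = 0
  s[2] = (000111100001111)·(111111010011111) mod 2 = 0+0+0+1+1+1+0+0+0+0+0+1+1+1+1 mod 2 = 1
  s[3] = (000000011111111)·(111111010011111) mod 2 = 0+0+0+0+0+0+0+1+0+0+1+1+1+1+1 mod 2 = 0
Syndrome = 0010
Column i of H is the binary representation of i, so the syndrome is the binary index of the flipped bit.
Read s = 0010 with s[0] as LSB: 0·2^0 + 0·2^1 + 1·2^2 + 0·2^3 = 4.
Error is at bit position 4.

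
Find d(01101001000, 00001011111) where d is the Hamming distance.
XOR = 01100010111, count of 1s = 6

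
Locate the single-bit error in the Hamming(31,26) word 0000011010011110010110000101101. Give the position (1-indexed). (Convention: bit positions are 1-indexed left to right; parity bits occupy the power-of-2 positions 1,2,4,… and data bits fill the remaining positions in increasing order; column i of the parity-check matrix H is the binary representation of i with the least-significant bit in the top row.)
Syndrome s = H · r^T (mod 2), r = 0000011010011110010110000101101:
  s[0] = (1010101010101010101010101010101)·(0000011010011110010110000101101) mod 2 = 0+0+0+0+0+0+1+0+1+0+0+0+1+0+1+0+0+0+0+0+1+0+0+0+0+0+0+0+1+0+1 mod 2 = 1
  s[1] = (0110011001100110011001100110011)·(0000011010011110010110000101101) mod 2 = 0+0+0+0+0+1+1+0+0+0+0+0+0+1+1+0+0+1+0+0+0+0+0+0+0+1+0+0+0+0+1 mod 2 = 1
  s[2] = (0001111000011110000111100001111)·(0000011010011110010110000101101) mod 2 = 0+0+0+0+0+1+1+0+0+0+0+1+1+1+1+0+0+0+0+1+1+0+0+0+0+0+0+1+1+0+1 mod 2 = 1
  s[3] = (0000000111111110000000011111111)·(0000011010011110010110000101101) mod 2 = 0+0+0+0+0+0+0+0+1+0+0+1+1+1+1+0+0+0+0+0+0+0+0+0+0+1+0+1+1+0+1 mod 2 = 1
  s[4] = (0000000000000001111111111111111)·(0000011010011110010110000101101) mod 2 = 0+0+0+0+0+0+0+0+0+0+0+0+0+0+0+0+0+1+0+1+1+0+0+0+0+1+0+1+1+0+1 mod 2 = 1
Syndrome = 11111
Column i of H is the binary representation of i, so the syndrome is the binary index of the flipped bit.
Read s = 11111 with s[0] as LSB: 1·2^0 + 1·2^1 + 1·2^2 + 1·2^3 + 1·2^4 = 31.
Error is at bit position 31.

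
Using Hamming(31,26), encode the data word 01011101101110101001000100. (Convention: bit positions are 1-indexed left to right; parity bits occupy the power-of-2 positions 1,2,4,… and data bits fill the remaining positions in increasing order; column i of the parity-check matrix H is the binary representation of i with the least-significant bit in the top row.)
Codeword c = d · G (mod 2), d = 01011101101110101001000100:
  c[0] = d·G[:,0] = (01011101101110101001000100)·(11011010101101010101010101) mod 2 = 0+1+0+1+1+0+0+0+1+0+1+1+0+0+0+0+0+0+0+1+0+0+0+1+0+0 mod 2 = 0
  c[1] = d·G[:,1] = (01011101101110101001000100)·(10110110011011001100110011) mod 2 = 0+0+0+1+0+1+0+0+0+0+1+0+1+0+0+0+1+0+0+0+0+0+0+0+0+0 mod 2 = 1
  c[2] = d·G[:,2] = (01011101101110101001000100)·(10000000000000000000000000) mod 2 = 0+0+0+0+0+0+0+0+0+0+0+0+0+0+0+0+0+0+0+0+0+0+0+0+0+0 mod 2 = 0
  c[3] = d·G[:,3] = (01011101101110101001000100)·(01110001111000111100001111) mod 2 = 0+1+0+1+0+0+0+1+1+0+1+0+0+0+1+0+1+0+0+0+0+0+0+1+0+0 mod 2 = 0
  c[4] = d·G[:,4] = (01011101101110101001000100)·(01000000000000000000000000) mod 2 = 0+1+0+0+0+0+0+0+0+0+0+0+0+0+0+0+0+0+0+0+0+0+0+0+0+0 mod 2 = 1
  c[5] = d·G[:,5] = (01011101101110101001000100)·(00100000000000000000000000) mod 2 = 0+0+0+0+0+0+0+0+0+0+0+0+0+0+0+0+0+0+0+0+0+0+0+0+0+0 mod 2 = 0
  c[6] = d·G[:,6] = (01011101101110101001000100)·(00010000000000000000000000) mod 2 = 0+0+0+1+0+0+0+0+0+0+0+0+0+0+0+0+0+0+0+0+0+0+0+0+0+0 mod 2 = 1
  c[7] = d·G[:,7] = (01011101101110101001000100)·(00001111111000000011111111) mod 2 = 0+0+0+0+1+1+0+1+1+0+1+0+0+0+0+0+0+0+0+1+0+0+0+1+0+0 mod 2 = 1
  c[8] = d·G[:,8] = (01011101101110101001000100)·(00001000000000000000000000) mod 2 = 0+0+0+0+1+0+0+0+0+0+0+0+0+0+0+0+0+0+0+0+0+0+0+0+0+0 mod 2 = 1
  c[9] = d·G[:,9] = (01011101101110101001000100)·(00000100000000000000000000) mod 2 = 0+0+0+0+0+1+0+0+0+0+0+0+0+0+0+0+0+0+0+0+0+0+0+0+0+0 mod 2 = 1
  c[10] = d·G[:,10] = (01011101101110101001000100)·(00000010000000000000000000) mod 2 = 0+0+0+0+0+0+0+0+0+0+0+0+0+0+0+0+0+0+0+0+0+0+0+0+0+0 mod 2 = 0
  c[11] = d·G[:,11] = (01011101101110101001000100)·(00000001000000000000000000) mod 2 = 0+0+0+0+0+0+0+1+0+0+0+0+0+0+0+0+0+0+0+0+0+0+0+0+0+0 mod 2 = 1
  c[12] = d·G[:,12] = (01011101101110101001000100)·(00000000100000000000000000) mod 2 = 0+0+0+0+0+0+0+0+1+0+0+0+0+0+0+0+0+0+0+0+0+0+0+0+0+0 mod 2 = 1
  c[13] = d·G[:,13] = (01011101101110101001000100)·(00000000010000000000000000) mod 2 = 0+0+0+0+0+0+0+0+0+0+0+0+0+0+0+0+0+0+0+0+0+0+0+0+0+0 mod 2 = 0
  c[14] = d·G[:,14] = (01011101101110101001000100)·(00000000001000000000000000) mod 2 = 0+0+0+0+0+0+0+0+0+0+1+0+0+0+0+0+0+0+0+0+0+0+0+0+0+0 mod 2 = 1
  c[15] = d·G[:,15] = (01011101101110101001000100)·(00000000000111111111111111) mod 2 = 0+0+0+0+0+0+0+0+0+0+0+1+1+0+1+0+1+0+0+1+0+0+0+1+0+0 mod 2 = 0
  c[16] = d·G[:,16] = (01011101101110101001000100)·(00000000000100000000000000) mod 2 = 0+0+0+0+0+0+0+0+0+0+0+1+0+0+0+0+0+0+0+0+0+0+0+0+0+0 mod 2 = 1
  c[17] = d·G[:,17] = (01011101101110101001000100)·(00000000000010000000000000) mod 2 = 0+0+0+0+0+0+0+0+0+0+0+0+1+0+0+0+0+0+0+0+0+0+0+0+0+0 mod 2 = 1
  c[18] = d·G[:,18] = (01011101101110101001000100)·(00000000000001000000000000) mod 2 = 0+0+0+0+0+0+0+0+0+0+0+0+0+0+0+0+0+0+0+0+0+0+0+0+0+0 mod 2 = 0
  c[19] = d·G[:,19] = (01011101101110101001000100)·(00000000000000100000000000) mod 2 = 0+0+0+0+0+0+0+0+0+0+0+0+0+0+1+0+0+0+0+0+0+0+0+0+0+0 mod 2 = 1
  c[20] = d·G[:,20] = (01011101101110101001000100)·(00000000000000010000000000) mod 2 = 0+0+0+0+0+0+0+0+0+0+0+0+0+0+0+0+0+0+0+0+0+0+0+0+0+0 mod 2 = 0
  c[21] = d·G[:,21] = (01011101101110101001000100)·(00000000000000001000000000) mod 2 = 0+0+0+0+0+0+0+0+0+0+0+0+0+0+0+0+1+0+0+0+0+0+0+0+0+0 mod 2 = 1
  c[22] = d·G[:,22] = (01011101101110101001000100)·(00000000000000000100000000) mod 2 = 0+0+0+0+0+0+0+0+0+0+0+0+0+0+0+0+0+0+0+0+0+0+0+0+0+0 mod 2 = 0
  c[23] = d·G[:,23] = (01011101101110101001000100)·(00000000000000000010000000) mod 2 = 0+0+0+0+0+0+0+0+0+0+0+0+0+0+0+0+0+0+0+0+0+0+0+0+0+0 mod 2 = 0
  c[24] = d·G[:,24] = (01011101101110101001000100)·(00000000000000000001000000) mod 2 = 0+0+0+0+0+0+0+0+0+0+0+0+0+0+0+0+0+0+0+1+0+0+0+0+0+0 mod 2 = 1
  c[25] = d·G[:,25] = (01011101101110101001000100)·(00000000000000000000100000) mod 2 = 0+0+0+0+0+0+0+0+0+0+0+0+0+0+0+0+0+0+0+0+0+0+0+0+0+0 mod 2 = 0
  c[26] = d·G[:,26] = (01011101101110101001000100)·(00000000000000000000010000) mod 2 = 0+0+0+0+0+0+0+0+0+0+0+0+0+0+0+0+0+0+0+0+0+0+0+0+0+0 mod 2 = 0
  c[27] = d·G[:,27] = (01011101101110101001000100)·(00000000000000000000001000) mod 2 = 0+0+0+0+0+0+0+0+0+0+0+0+0+0+0+0+0+0+0+0+0+0+0+0+0+0 mod 2 = 0
  c[28] = d·G[:,28] = (01011101101110101001000100)·(00000000000000000000000100) mod 2 = 0+0+0+0+0+0+0+0+0+0+0+0+0+0+0+0+0+0+0+0+0+0+0+1+0+0 mod 2 = 1
  c[29] = d·G[:,29] = (01011101101110101001000100)·(00000000000000000000000010) mod 2 = 0+0+0+0+0+0+0+0+0+0+0+0+0+0+0+0+0+0+0+0+0+0+0+0+0+0 mod 2 = 0
  c[30] = d·G[:,30] = (01011101101110101001000100)·(00000000000000000000000001) mod 2 = 0+0+0+0+0+0+0+0+0+0+0+0+0+0+0+0+0+0+0+0+0+0+0+0+0+0 mod 2 = 0
Codeword = 0100101111011010110101001000100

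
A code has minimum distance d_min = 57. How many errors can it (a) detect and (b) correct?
(a) Detection requires d_min ≥ e+1, so e ≤ d_min − 1 = 56.
(b) Correction requires d_min ≥ 2t+1, so t ≤ ⌊(d_min − 1)/2⌋ = ⌊56/2⌋ = 28.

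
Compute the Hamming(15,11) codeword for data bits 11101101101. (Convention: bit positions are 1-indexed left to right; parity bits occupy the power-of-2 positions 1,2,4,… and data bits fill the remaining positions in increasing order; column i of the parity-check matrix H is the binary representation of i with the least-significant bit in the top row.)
Codeword c = d · G (mod 2), d = 11101101101:
  c[0] = d·G[:,0] = (11101101101)·(11011010101) mod 2 = 1+1+0+0+1+0+0+0+1+0+1 mod 2 = 1
  c[1] = d·G[:,1] = (11101101101)·(10110110011) mod 2 = 1+0+1+0+0+1+0+0+0+0+1 mod 2 = 0
  c[2] = d·G[:,2] = (11101101101)·(10000000000) mod 2 = 1+0+0+0+0+0+0+0+0+0+0 mod 2 = 1
  c[3] = d·G[:,3] = (11101101101)·(01110001111) mod 2 = 0+1+1+0+0+0+0+1+1+0+1 mod 2 = 1
  c[4] = d·G[:,4] = (11101101101)·(01000000000) mod 2 = 0+1+0+0+0+0+0+0+0+0+0 mod 2 = 1
  c[5] = d·G[:,5] = (11101101101)·(00100000000) mod 2 = 0+0+1+0+0+0+0+0+0+0+0 mod 2 = 1
  c[6] = d·G[:,6] = (11101101101)·(00010000000) mod 2 = 0+0+0+0+0+0+0+0+0+0+0 mod 2 = 0
  c[7] = d·G[:,7] = (11101101101)·(00001111111) mod 2 = 0+0+0+0+1+1+0+1+1+0+1 mod 2 = 1
  c[8] = d·G[:,8] = (11101101101)·(00001000000) mod 2 = 0+0+0+0+1+0+0+0+0+0+0 mod 2 = 1
  c[9] = d·G[:,9] = (11101101101)·(00000100000) mod 2 = 0+0+0+0+0+1+0+0+0+0+0 mod 2 = 1
  c[10] = d·G[:,10] = (11101101101)·(00000010000) mod 2 = 0+0+0+0+0+0+0+0+0+0+0 mod 2 = 0
  c[11] = d·G[:,11] = (11101101101)·(00000001000) mod 2 = 0+0+0+0+0+0+0+1+0+0+0 mod 2 = 1
  c[12] = d·G[:,12] = (11101101101)·(00000000100) mod 2 = 0+0+0+0+0+0+0+0+1+0+0 mod 2 = 1
  c[13] = d·G[:,13] = (11101101101)·(00000000010) mod 2 = 0+0+0+0+0+0+0+0+0+0+0 mod 2 = 0
  c[14] = d·G[:,14] = (11101101101)·(00000000001) mod 2 = 0+0+0+0+0+0+0+0+0+0+1 mod 2 = 1
Codeword = 101111011101101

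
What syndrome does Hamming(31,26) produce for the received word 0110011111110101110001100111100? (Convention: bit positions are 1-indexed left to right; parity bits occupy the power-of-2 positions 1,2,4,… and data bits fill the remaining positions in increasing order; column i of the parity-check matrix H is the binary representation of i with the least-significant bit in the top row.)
Syndrome s = H · r^T (mod 2), r = 0110011111110101110001100111100:
  s[0] = (1010101010101010101010101010101)·(0110011111110101110001100111100) mod 2 = 0+0+1+0+0+0+1+0+1+0+1+0+0+0+0+0+1+0+0+0+0+0+1+0+0+0+1+0+1+0+0 mod 2 = 0
  s[1] = (0110011001100110011001100110011)·(0110011111110101110001100111100) mod 2 = 0+1+1+0+0+1+1+0+0+1+1+0+0+1+0+0+0+1+0+0+0+1+1+0+0+1+1+0+0+0+0 mod 2 = 0
  s[2] = (0001111000011110000111100001111)·(0110011111110101110001100111100) mod 2 = 0+0+0+0+0+1+1+0+0+0+0+1+0+1+0+0+0+0+0+0+0+1+1+0+0+0+0+1+1+0+0 mod 2 = 0
  s[3] = (0000000111111110000000011111111)·(0110011111110101110001100111100) mod 2 = 0+0+0+0+0+0+0+1+1+1+1+1+0+1+0+0+0+0+0+0+0+0+0+0+0+1+1+1+1+0+0 mod 2 = 0
  s[4] = (0000000000000001111111111111111)·(0110011111110101110001100111100) mod 2 = 0+0+0+0+0+0+0+0+0+0+0+0+0+0+0+1+1+1+0+0+0+1+1+0+0+1+1+1+1+0+0 mod 2 = 1
Syndrome = 00001
Non-zero syndrome: error at position 16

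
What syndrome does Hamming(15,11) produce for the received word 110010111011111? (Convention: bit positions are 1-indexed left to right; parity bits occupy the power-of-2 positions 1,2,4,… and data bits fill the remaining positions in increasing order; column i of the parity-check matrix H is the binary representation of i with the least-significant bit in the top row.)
Syndrome s = H · r^T (mod 2), r = 110010111011111:
  s[0] = (101010101010101)·(110010111011111) mod 2 = 1+0+0+0+1+0+1+0+1+0+1+0+1+0+1 mod 2 = 1
  s[1] = (011001100110011)·(110010111011111) mod 2 = 0+1+0+0+0+0+1+0+0+0+1+0+0+1+1 mod 2 = 1
  s[2] = (000111100001111)·(110010111011111) mod 2 = 0+0+0+0+1+0+1+0+0+0+0+1+1+1+1 mod 2 = 0
  s[3] = (000000011111111)·(110010111011111) mod 2 = 0+0+0+0+0+0+0+1+1+0+1+1+1+1+1 mod 2 = 1
Syndrome = 1101
Non-zero syndrome: error at position 11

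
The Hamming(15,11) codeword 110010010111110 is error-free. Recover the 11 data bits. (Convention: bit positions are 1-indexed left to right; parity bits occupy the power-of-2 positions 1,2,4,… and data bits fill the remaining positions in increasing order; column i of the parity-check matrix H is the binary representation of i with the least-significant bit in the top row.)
Parity bits occupy power-of-2 positions; data bits are at positions {3,5,6,7,9,10,11,12,13,14,15} (1-indexed).
Extract: c[3]=0 c[5]=1 c[6]=0 c[7]=0 c[9]=0 c[10]=1 c[11]=1 c[12]=1 c[13]=1 c[14]=1 c[15]=0
Data = 01000111110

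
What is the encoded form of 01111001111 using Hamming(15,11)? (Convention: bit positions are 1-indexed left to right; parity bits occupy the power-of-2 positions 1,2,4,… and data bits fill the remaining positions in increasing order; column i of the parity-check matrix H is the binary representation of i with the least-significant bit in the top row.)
Codeword c = d · G (mod 2), d = 01111001111:
  c[0] = d·G[:,0] = (01111001111)·(11011010101) mod 2 = 0+1+0+1+1+0+0+0+1+0+1 mod 2 = 1
  c[1] = d·G[:,1] = (01111001111)·(10110110011) mod 2 = 0+0+1+1+0+0+0+0+0+1+1 mod 2 = 0
  c[2] = d·G[:,2] = (01111001111)·(10000000000) mod 2 = 0+0+0+0+0+0+0+0+0+0+0 mod 2 = 0
  c[3] = d·G[:,3] = (01111001111)·(01110001111) mod 2 = 0+1+1+1+0+0+0+1+1+1+1 mod 2 = 1
  c[4] = d·G[:,4] = (01111001111)·(01000000000) mod 2 = 0+1+0+0+0+0+0+0+0+0+0 mod 2 = 1
  c[5] = d·G[:,5] = (01111001111)·(00100000000) mod 2 = 0+0+1+0+0+0+0+0+0+0+0 mod 2 = 1
  c[6] = d·G[:,6] = (01111001111)·(00010000000) mod 2 = 0+0+0+1+0+0+0+0+0+0+0 mod 2 = 1
  c[7] = d·G[:,7] = (01111001111)·(00001111111) mod 2 = 0+0+0+0+1+0+0+1+1+1+1 mod 2 = 1
  c[8] = d·G[:,8] = (01111001111)·(00001000000) mod 2 = 0+0+0+0+1+0+0+0+0+0+0 mod 2 = 1
  c[9] = d·G[:,9] = (01111001111)·(00000100000) mod 2 = 0+0+0+0+0+0+0+0+0+0+0 mod 2 = 0
  c[10] = d·G[:,10] = (01111001111)·(00000010000) mod 2 = 0+0+0+0+0+0+0+0+0+0+0 mod 2 = 0
  c[11] = d·G[:,11] = (01111001111)·(00000001000) mod 2 = 0+0+0+0+0+0+0+1+0+0+0 mod 2 = 1
  c[12] = d·G[:,12] = (01111001111)·(00000000100) mod 2 = 0+0+0+0+0+0+0+0+1+0+0 mod 2 = 1
  c[13] = d·G[:,13] = (01111001111)·(00000000010) mod 2 = 0+0+0+0+0+0+0+0+0+1+0 mod 2 = 1
  c[14] = d·G[:,14] = (01111001111)·(00000000001) mod 2 = 0+0+0+0+0+0+0+0+0+0+1 mod 2 = 1
Codeword = 100111111001111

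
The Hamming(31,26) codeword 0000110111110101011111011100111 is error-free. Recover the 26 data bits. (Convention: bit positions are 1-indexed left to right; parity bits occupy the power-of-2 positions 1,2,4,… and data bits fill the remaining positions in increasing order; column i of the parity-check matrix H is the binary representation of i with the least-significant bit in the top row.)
Parity bits occupy power-of-2 positions; data bits are at positions {3,5,6,7,9,10,11,12,13,14,15,17,18,19,20,21,22,23,24,25,26,27,28,29,30,31} (1-indexed).
Extract: c[3]=0 c[5]=1 c[6]=1 c[7]=0 c[9]=1 c[10]=1 c[11]=1 c[12]=1 c[13]=0 c[14]=1 c[15]=0 c[17]=0 c[18]=1 c[19]=1 c[20]=1 c[21]=1 c[22]=1 c[23]=0 c[24]=1 c[25]=1 c[26]=1 c[27]=0 c[28]=0 c[29]=1 c[30]=1 c[31]=1
Data = 01101111010011111011100111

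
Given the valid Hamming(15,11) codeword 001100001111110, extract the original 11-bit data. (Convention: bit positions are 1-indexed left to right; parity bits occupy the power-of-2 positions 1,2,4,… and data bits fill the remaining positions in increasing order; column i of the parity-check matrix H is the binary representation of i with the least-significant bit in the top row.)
Parity bits occupy power-of-2 positions; data bits are at positions {3,5,6,7,9,10,11,12,13,14,15} (1-indexed).
Extract: c[3]=1 c[5]=0 c[6]=0 c[7]=0 c[9]=1 c[10]=1 c[11]=1 c[12]=1 c[13]=1 c[14]=1 c[15]=0
Data = 10001111110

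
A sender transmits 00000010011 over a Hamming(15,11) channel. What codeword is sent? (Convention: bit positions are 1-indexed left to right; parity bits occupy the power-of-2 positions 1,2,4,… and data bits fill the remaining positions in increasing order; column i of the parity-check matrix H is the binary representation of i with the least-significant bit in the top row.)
Codeword c = d · G (mod 2), d = 00000010011:
  c[0] = d·G[:,0] = (00000010011)·(11011010101) mod 2 = 0+0+0+0+0+0+1+0+0+0+1 mod 2 = 0
  c[1] = d·G[:,1] = (00000010011)·(10110110011) mod 2 = 0+0+0+0+0+0+1+0+0+1+1 mod 2 = 1
  c[2] = d·G[:,2] = (00000010011)·(10000000000) mod 2 = 0+0+0+0+0+0+0+0+0+0+0 mod 2 = 0
  c[3] = d·G[:,3] = (00000010011)·(01110001111) mod 2 = 0+0+0+0+0+0+0+0+0+1+1 mod 2 = 0
  c[4] = d·G[:,4] = (00000010011)·(01000000000) mod 2 = 0+0+0+0+0+0+0+0+0+0+0 mod 2 = 0
  c[5] = d·G[:,5] = (00000010011)·(00100000000) mod 2 = 0+0+0+0+0+0+0+0+0+0+0 mod 2 = 0
  c[6] = d·G[:,6] = (00000010011)·(00010000000) mod 2 = 0+0+0+0+0+0+0+0+0+0+0 mod 2 = 0
  c[7] = d·G[:,7] = (00000010011)·(00001111111) mod 2 = 0+0+0+0+0+0+1+0+0+1+1 mod 2 = 1
  c[8] = d·G[:,8] = (00000010011)·(00001000000) mod 2 = 0+0+0+0+0+0+0+0+0+0+0 mod 2 = 0
  c[9] = d·G[:,9] = (00000010011)·(00000100000) mod 2 = 0+0+0+0+0+0+0+0+0+0+0 mod 2 = 0
  c[10] = d·G[:,10] = (00000010011)·(00000010000) mod 2 = 0+0+0+0+0+0+1+0+0+0+0 mod 2 = 1
  c[11] = d·G[:,11] = (00000010011)·(00000001000) mod 2 = 0+0+0+0+0+0+0+0+0+0+0 mod 2 = 0
  c[12] = d·G[:,12] = (00000010011)·(00000000100) mod 2 = 0+0+0+0+0+0+0+0+0+0+0 mod 2 = 0
  c[13] = d·G[:,13] = (00000010011)·(00000000010) mod 2 = 0+0+0+0+0+0+0+0+0+1+0 mod 2 = 1
  c[14] = d·G[:,14] = (00000010011)·(00000000001) mod 2 = 0+0+0+0+0+0+0+0+0+0+1 mod 2 = 1
Codeword = 010000010010011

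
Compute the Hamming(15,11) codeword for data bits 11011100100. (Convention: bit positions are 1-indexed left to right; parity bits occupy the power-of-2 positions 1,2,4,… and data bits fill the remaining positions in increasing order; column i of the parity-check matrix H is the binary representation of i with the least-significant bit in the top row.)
Codeword c = d · G (mod 2), d = 11011100100:
  c[0] = d·G[:,0] = (11011100100)·(11011010101) mod 2 = 1+1+0+1+1+0+0+0+1+0+0 mod 2 = 1
  c[1] = d·G[:,1] = (11011100100)·(10110110011) mod 2 = 1+0+0+1+0+1+0+0+0+0+0 mod 2 = 1
  c[2] = d·G[:,2] = (11011100100)·(10000000000) mod 2 = 1+0+0+0+0+0+0+0+0+0+0 mod 2 = 1
  c[3] = d·G[:,3] = (11011100100)·(01110001111) mod 2 = 0+1+0+1+0+0+0+0+1+0+0 mod 2 = 1
  c[4] = d·G[:,4] = (11011100100)·(01000000000) mod 2 = 0+1+0+0+0+0+0+0+0+0+0 mod 2 = 1
  c[5] = d·G[:,5] = (11011100100)·(00100000000) mod 2 = 0+0+0+0+0+0+0+0+0+0+0 mod 2 = 0
  c[6] = d·G[:,6] = (11011100100)·(00010000000) mod 2 = 0+0+0+1+0+0+0+0+0+0+0 mod 2 = 1
  c[7] = d·G[:,7] = (11011100100)·(00001111111) mod 2 = 0+0+0+0+1+1+0+0+1+0+0 mod 2 = 1
  c[8] = d·G[:,8] = (11011100100)·(00001000000) mod 2 = 0+0+0+0+1+0+0+0+0+0+0 mod 2 = 1
  c[9] = d·G[:,9] = (11011100100)·(00000100000) mod 2 = 0+0+0+0+0+1+0+0+0+0+0 mod 2 = 1
  c[10] = d·G[:,10] = (11011100100)·(00000010000) mod 2 = 0+0+0+0+0+0+0+0+0+0+0 mod 2 = 0
  c[11] = d·G[:,11] = (11011100100)·(00000001000) mod 2 = 0+0+0+0+0+0+0+0+0+0+0 mod 2 = 0
  c[12] = d·G[:,12] = (11011100100)·(00000000100) mod 2 = 0+0+0+0+0+0+0+0+1+0+0 mod 2 = 1
  c[13] = d·G[:,13] = (11011100100)·(00000000010) mod 2 = 0+0+0+0+0+0+0+0+0+0+0 mod 2 = 0
  c[14] = d·G[:,14] = (11011100100)·(00000000001) mod 2 = 0+0+0+0+0+0+0+0+0+0+0 mod 2 = 0
Codeword = 111110111100100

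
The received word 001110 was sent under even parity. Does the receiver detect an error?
Sum of received bits: 0+0+1+1+1+0 = 3; 3 mod 2 = 1. Result is 1 ≠ 0 → error detected.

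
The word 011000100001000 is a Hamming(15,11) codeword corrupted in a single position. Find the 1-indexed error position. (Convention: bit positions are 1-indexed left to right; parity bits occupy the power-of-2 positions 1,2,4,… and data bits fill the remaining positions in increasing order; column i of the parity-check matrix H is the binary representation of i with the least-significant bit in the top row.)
Syndrome s = H · r^T (mod 2), r = 011000100001000:
  s[0] = (101010101010101)·(011000100001000) mod 2 = 0+0+1+0+0+0+1+0+0+0+0+0+0+0+0 mod 2 = 0
  s[1] = (011001100110011)·(011000100001000) mod 2 = 0+1+1+0+0+0+1+0+0+0+0+0+0+0+0 mod 2 = 1
  s[2] = (000111100001111)·(011000100001000) mod 2 = 0+0+0+0+0+0+1+0+0+0+0+1+0+0+0 mod 2 = 0
  s[3] = (000000011111111)·(011000100001000) mod 2 = 0+0+0+0+0+0+0+0+0+0+0+1+0+0+0 mod 2 = 1
Syndrome = 0101
Column i of H is the binary representation of i, so the syndrome is the binary index of the flipped bit.
Read s = 0101 with s[0] as LSB: 0·2^0 + 1·2^1 + 0·2^2 + 1·2^3 = 10.
Error is at bit position 10.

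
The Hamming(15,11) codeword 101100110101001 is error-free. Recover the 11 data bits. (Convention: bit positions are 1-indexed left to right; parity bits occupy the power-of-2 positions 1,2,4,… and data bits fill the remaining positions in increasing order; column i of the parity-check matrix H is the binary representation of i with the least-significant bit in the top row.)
Parity bits occupy power-of-2 positions; data bits are at positions {3,5,6,7,9,10,11,12,13,14,15} (1-indexed).
Extract: c[3]=1 c[5]=0 c[6]=0 c[7]=1 c[9]=0 c[10]=1 c[11]=0 c[12]=1 c[13]=0 c[14]=0 c[15]=1
Data = 10010101001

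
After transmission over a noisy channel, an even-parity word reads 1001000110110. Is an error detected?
Sum of received bits: 1+0+0+1+0+0+0+1+1+0+1+1+0 = 6; 6 mod 2 = 0. Result is 0 → no error detected.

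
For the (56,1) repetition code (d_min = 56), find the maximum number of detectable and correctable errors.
Detection only: up to d_min − 1 = 55 errors.
Correction: up to ⌊(d_min − 1)/2⌋ = ⌊55/2⌋ = 27 errors.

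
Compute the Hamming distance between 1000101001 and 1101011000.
XOR = 0101110001, count of 1s = 5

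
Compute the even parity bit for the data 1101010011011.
Sum of data bits: 1+1+0+1+0+1+0+0+1+1+0+1+1 = 8.
8 mod 2 = 0, so parity bit = 0.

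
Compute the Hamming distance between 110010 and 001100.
XOR = 111110, count of 1s = 5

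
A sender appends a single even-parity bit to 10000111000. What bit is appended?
Sum of data bits: 1+0+0+0+0+1+1+1+0+0+0 = 4.
4 mod 2 = 0, so parity bit = 0.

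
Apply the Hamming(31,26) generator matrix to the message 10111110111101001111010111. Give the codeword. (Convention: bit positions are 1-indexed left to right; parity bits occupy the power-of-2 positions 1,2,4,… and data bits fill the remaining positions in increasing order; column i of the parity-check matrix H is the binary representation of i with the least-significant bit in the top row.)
Codeword c = d · G (mod 2), d = 10111110111101001111010111:
  c[0] = d·G[:,0] = (10111110111101001111010111)·(11011010101101010101010101) mod 2 = 1+0+0+1+1+0+1+0+1+0+1+1+0+1+0+0+0+1+0+1+0+1+0+1+0+1 mod 2 = 1
  c[1] = d·G[:,1] = (10111110111101001111010111)·(10110110011011001100110011) mod 2 = 1+0+1+1+0+1+1+0+0+1+1+0+0+1+0+0+1+1+0+0+0+1+0+0+1+1 mod 2 = 1
  c[2] = d·G[:,2] = (10111110111101001111010111)·(10000000000000000000000000) mod 2 = 1+0+0+0+0+0+0+0+0+0+0+0+0+0+0+0+0+0+0+0+0+0+0+0+0+0 mod 2 = 1
  c[3] = d·G[:,3] = (10111110111101001111010111)·(01110001111000111100001111) mod 2 = 0+0+1+1+0+0+0+0+1+1+1+0+0+0+0+0+1+1+0+0+0+0+0+1+1+1 mod 2 = 0
  c[4] = d·G[:,4] = (10111110111101001111010111)·(01000000000000000000000000) mod 2 = 0+0+0+0+0+0+0+0+0+0+0+0+0+0+0+0+0+0+0+0+0+0+0+0+0+0 mod 2 = 0
  c[5] = d·G[:,5] = (10111110111101001111010111)·(00100000000000000000000000) mod 2 = 0+0+1+0+0+0+0+0+0+0+0+0+0+0+0+0+0+0+0+0+0+0+0+0+0+0 mod 2 = 1
  c[6] = d·G[:,6] = (10111110111101001111010111)·(00010000000000000000000000) mod 2 = 0+0+0+1+0+0+0+0+0+0+0+0+0+0+0+0+0+0+0+0+0+0+0+0+0+0 mod 2 = 1
  c[7] = d·G[:,7] = (10111110111101001111010111)·(00001111111000000011111111) mod 2 = 0+0+0+0+1+1+1+0+1+1+1+0+0+0+0+0+0+0+1+1+0+1+0+1+1+1 mod 2 = 0
  c[8] = d·G[:,8] = (10111110111101001111010111)·(00001000000000000000000000) mod 2 = 0+0+0+0+1+0+0+0+0+0+0+0+0+0+0+0+0+0+0+0+0+0+0+0+0+0 mod 2 = 1
  c[9] = d·G[:,9] = (10111110111101001111010111)·(00000100000000000000000000) mod 2 = 0+0+0+0+0+1+0+0+0+0+0+0+0+0+0+0+0+0+0+0+0+0+0+0+0+0 mod 2 = 1
  c[10] = d·G[:,10] = (10111110111101001111010111)·(00000010000000000000000000) mod 2 = 0+0+0+0+0+0+1+0+0+0+0+0+0+0+0+0+0+0+0+0+0+0+0+0+0+0 mod 2 = 1
  c[11] = d·G[:,11] = (10111110111101001111010111)·(00000001000000000000000000) mod 2 = 0+0+0+0+0+0+0+0+0+0+0+0+0+0+0+0+0+0+0+0+0+0+0+0+0+0 mod 2 = 0
  c[12] = d·G[:,12] = (10111110111101001111010111)·(00000000100000000000000000) mod 2 = 0+0+0+0+0+0+0+0+1+0+0+0+0+0+0+0+0+0+0+0+0+0+0+0+0+0 mod 2 = 1
  c[13] = d·G[:,13] = (10111110111101001111010111)·(00000000010000000000000000) mod 2 = 0+0+0+0+0+0+0+0+0+1+0+0+0+0+0+0+0+0+0+0+0+0+0+0+0+0 mod 2 = 1
  c[14] = d·G[:,14] = (10111110111101001111010111)·(00000000001000000000000000) mod 2 = 0+0+0+0+0+0+0+0+0+0+1+0+0+0+0+0+0+0+0+0+0+0+0+0+0+0 mod 2 = 1
  c[15] = d·G[:,15] = (10111110111101001111010111)·(00000000000111111111111111) mod 2 = 0+0+0+0+0+0+0+0+0+0+0+1+0+1+0+0+1+1+1+1+0+1+0+1+1+1 mod 2 = 0
  c[16] = d·G[:,16] = (10111110111101001111010111)·(00000000000100000000000000) mod 2 = 0+0+0+0+0+0+0+0+0+0+0+1+0+0+0+0+0+0+0+0+0+0+0+0+0+0 mod 2 = 1
  c[17] = d·G[:,17] = (10111110111101001111010111)·(00000000000010000000000000) mod 2 = 0+0+0+0+0+0+0+0+0+0+0+0+0+0+0+0+0+0+0+0+0+0+0+0+0+0 mod 2 = 0
  c[18] = d·G[:,18] = (10111110111101001111010111)·(00000000000001000000000000) mod 2 = 0+0+0+0+0+0+0+0+0+0+0+0+0+1+0+0+0+0+0+0+0+0+0+0+0+0 mod 2 = 1
  c[19] = d·G[:,19] = (10111110111101001111010111)·(00000000000000100000000000) mod 2 = 0+0+0+0+0+0+0+0+0+0+0+0+0+0+0+0+0+0+0+0+0+0+0+0+0+0 mod 2 = 0
  c[20] = d·G[:,20] = (10111110111101001111010111)·(00000000000000010000000000) mod 2 = 0+0+0+0+0+0+0+0+0+0+0+0+0+0+0+0+0+0+0+0+0+0+0+0+0+0 mod 2 = 0
  c[21] = d·G[:,21] = (10111110111101001111010111)·(00000000000000001000000000) mod 2 = 0+0+0+0+0+0+0+0+0+0+0+0+0+0+0+0+1+0+0+0+0+0+0+0+0+0 mod 2 = 1
  c[22] = d·G[:,22] = (10111110111101001111010111)·(00000000000000000100000000) mod 2 = 0+0+0+0+0+0+0+0+0+0+0+0+0+0+0+0+0+1+0+0+0+0+0+0+0+0 mod 2 = 1
  c[23] = d·G[:,23] = (10111110111101001111010111)·(00000000000000000010000000) mod 2 = 0+0+0+0+0+0+0+0+0+0+0+0+0+0+0+0+0+0+1+0+0+0+0+0+0+0 mod 2 = 1
  c[24] = d·G[:,24] = (10111110111101001111010111)·(00000000000000000001000000) mod 2 = 0+0+0+0+0+0+0+0+0+0+0+0+0+0+0+0+0+0+0+1+0+0+0+0+0+0 mod 2 = 1
  c[25] = d·G[:,25] = (10111110111101001111010111)·(00000000000000000000100000) mod 2 = 0+0+0+0+0+0+0+0+0+0+0+0+0+0+0+0+0+0+0+0+0+0+0+0+0+0 mod 2 = 0
  c[26] = d·G[:,26] = (10111110111101001111010111)·(00000000000000000000010000) mod 2 = 0+0+0+0+0+0+0+0+0+0+0+0+0+0+0+0+0+0+0+0+0+1+0+0+0+0 mod 2 = 1
  c[27] = d·G[:,27] = (10111110111101001111010111)·(00000000000000000000001000) mod 2 = 0+0+0+0+0+0+0+0+0+0+0+0+0+0+0+0+0+0+0+0+0+0+0+0+0+0 mod 2 = 0
  c[28] = d·G[:,28] = (10111110111101001111010111)·(00000000000000000000000100) mod 2 = 0+0+0+0+0+0+0+0+0+0+0+0+0+0+0+0+0+0+0+0+0+0+0+1+0+0 mod 2 = 1
  c[29] = d·G[:,29] = (10111110111101001111010111)·(00000000000000000000000010) mod 2 = 0+0+0+0+0+0+0+0+0+0+0+0+0+0+0+0+0+0+0+0+0+0+0+0+1+0 mod 2 = 1
  c[30] = d·G[:,30] = (10111110111101001111010111)·(00000000000000000000000001) mod 2 = 0+0+0+0+0+0+0+0+0+0+0+0+0+0+0+0+0+0+0+0+0+0+0+0+0+1 mod 2 = 1
Codeword = 1110011011101110101001111010111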